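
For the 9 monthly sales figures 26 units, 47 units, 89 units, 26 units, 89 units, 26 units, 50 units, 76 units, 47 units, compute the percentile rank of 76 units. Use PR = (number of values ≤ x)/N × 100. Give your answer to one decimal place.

N = 9.
Strictly below 76: 6. Equal to 76: 1.
PR = 7/9 × 100 = 77.8

77.8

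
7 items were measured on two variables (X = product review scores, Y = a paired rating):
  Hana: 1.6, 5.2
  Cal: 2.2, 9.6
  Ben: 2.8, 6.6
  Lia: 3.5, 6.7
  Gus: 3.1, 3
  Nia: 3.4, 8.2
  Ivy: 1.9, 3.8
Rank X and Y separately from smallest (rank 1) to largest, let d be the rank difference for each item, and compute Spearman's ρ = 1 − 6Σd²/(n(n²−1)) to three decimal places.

Ranks of variable 1: 1, 3, 4, 7, 5, 6, 2
Ranks of variable 2: 3, 7, 4, 5, 1, 6, 2
d = r₁ − r₂: -2, -4, 0, 2, 4, 0, 0
d²: 4, 16, 0, 4, 16, 0, 0; Σd² = 40
ρ = 1 − 6·40/(7·48) = 1 − 240/336 = 0.286

0.286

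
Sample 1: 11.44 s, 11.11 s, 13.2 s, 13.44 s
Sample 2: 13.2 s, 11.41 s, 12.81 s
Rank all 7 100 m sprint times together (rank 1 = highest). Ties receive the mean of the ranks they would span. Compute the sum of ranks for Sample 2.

12.5

Sorted (descending): 13.44, 13.2, 13.2, 12.81, 11.44, 11.41, 11.11
The 2 values of 13.2 occupy positions 2–3 → average rank (2+3)/2 = 2.5.
Sample 2 values → pooled ranks: 13.2→2.5, 11.41→6, 12.81→4
Rank sum = 2.5 + 6 + 4 = 12.5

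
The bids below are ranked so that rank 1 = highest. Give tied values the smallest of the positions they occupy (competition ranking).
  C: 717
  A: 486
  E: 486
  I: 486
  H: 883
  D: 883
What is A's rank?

Sorted (descending): 883, 883, 717, 486, 486, 486
The 2 values of 883 occupy positions 1–2 → each gets rank 1.
The 3 values of 486 occupy positions 4–6 → each gets rank 4.
A has value 486 → rank 4.

4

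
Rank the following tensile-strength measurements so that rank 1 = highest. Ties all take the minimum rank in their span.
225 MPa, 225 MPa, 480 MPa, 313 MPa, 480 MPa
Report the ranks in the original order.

Sorted (descending): 480, 480, 313, 225, 225
The 2 values of 480 occupy positions 1–2 → each gets rank 1.
The 2 values of 225 occupy positions 4–5 → each gets rank 4.

4, 4, 1, 3, 1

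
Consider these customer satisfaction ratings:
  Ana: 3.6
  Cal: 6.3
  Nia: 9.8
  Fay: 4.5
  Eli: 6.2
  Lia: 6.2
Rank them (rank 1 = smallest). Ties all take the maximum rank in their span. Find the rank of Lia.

Sorted (ascending): 3.6, 4.5, 6.2, 6.2, 6.3, 9.8
The 2 values of 6.2 occupy positions 3–4 → each gets rank 4.
Lia has value 6.2 → rank 4.

4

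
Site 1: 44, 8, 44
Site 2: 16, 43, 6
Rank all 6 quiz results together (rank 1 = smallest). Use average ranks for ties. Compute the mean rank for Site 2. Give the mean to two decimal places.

Sorted (ascending): 6, 8, 16, 43, 44, 44
The 2 values of 44 occupy positions 5–6 → average rank (5+6)/2 = 5.5.
Site 2 values → pooled ranks: 16→3, 43→4, 6→1
Mean rank = (3 + 4 + 1) / 3 = 2.67

2.67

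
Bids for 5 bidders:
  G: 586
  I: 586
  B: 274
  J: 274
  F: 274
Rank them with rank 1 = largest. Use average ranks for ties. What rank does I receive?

1.5

Sorted (descending): 586, 586, 274, 274, 274
The 2 values of 586 occupy positions 1–2 → average rank (1+2)/2 = 1.5.
The 3 values of 274 occupy positions 3–5 → average rank 4.
I has value 586 → rank 1.5.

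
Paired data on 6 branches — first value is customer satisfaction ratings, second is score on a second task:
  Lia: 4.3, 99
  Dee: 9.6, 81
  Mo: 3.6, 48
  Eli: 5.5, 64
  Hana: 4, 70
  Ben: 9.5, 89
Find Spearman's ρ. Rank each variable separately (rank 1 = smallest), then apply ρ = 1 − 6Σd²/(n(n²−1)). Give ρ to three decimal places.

0.486

Ranks of variable 1: 3, 6, 1, 4, 2, 5
Ranks of variable 2: 6, 4, 1, 2, 3, 5
d = r₁ − r₂: -3, 2, 0, 2, -1, 0
d²: 9, 4, 0, 4, 1, 0; Σd² = 18
ρ = 1 − 6·18/(6·35) = 1 − 108/210 = 0.486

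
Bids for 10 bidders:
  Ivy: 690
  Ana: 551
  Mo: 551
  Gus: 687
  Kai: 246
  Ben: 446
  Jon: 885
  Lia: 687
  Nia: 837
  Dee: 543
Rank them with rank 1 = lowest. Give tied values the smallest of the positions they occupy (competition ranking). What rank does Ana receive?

4

Sorted (ascending): 246, 446, 543, 551, 551, 687, 687, 690, 837, 885
The 2 values of 551 occupy positions 4–5 → each gets rank 4.
The 2 values of 687 occupy positions 6–7 → each gets rank 6.
Ana has value 551 → rank 4.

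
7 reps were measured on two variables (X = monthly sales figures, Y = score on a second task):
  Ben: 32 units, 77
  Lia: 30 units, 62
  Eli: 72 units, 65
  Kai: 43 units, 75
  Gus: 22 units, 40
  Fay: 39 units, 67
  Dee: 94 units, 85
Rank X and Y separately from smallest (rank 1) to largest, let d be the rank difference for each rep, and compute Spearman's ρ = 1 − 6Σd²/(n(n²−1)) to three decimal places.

Ranks of variable 1: 3, 2, 6, 5, 1, 4, 7
Ranks of variable 2: 6, 2, 3, 5, 1, 4, 7
d = r₁ − r₂: -3, 0, 3, 0, 0, 0, 0
d²: 9, 0, 9, 0, 0, 0, 0; Σd² = 18
ρ = 1 − 6·18/(7·48) = 1 − 108/336 = 0.679

0.679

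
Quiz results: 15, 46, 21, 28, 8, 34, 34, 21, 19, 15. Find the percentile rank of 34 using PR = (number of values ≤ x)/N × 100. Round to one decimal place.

N = 10.
Strictly below 34: 7. Equal to 34: 2.
PR = 9/10 × 100 = 90.0

90.0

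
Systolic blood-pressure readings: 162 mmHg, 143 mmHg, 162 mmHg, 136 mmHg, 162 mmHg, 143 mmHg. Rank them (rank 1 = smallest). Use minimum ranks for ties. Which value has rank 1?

136

Sorted (ascending): 136, 143, 143, 162, 162, 162
The 2 values of 143 occupy positions 2–3 → each gets rank 2.
The 3 values of 162 occupy positions 4–6 → each gets rank 4.
Rank 1 → value 136.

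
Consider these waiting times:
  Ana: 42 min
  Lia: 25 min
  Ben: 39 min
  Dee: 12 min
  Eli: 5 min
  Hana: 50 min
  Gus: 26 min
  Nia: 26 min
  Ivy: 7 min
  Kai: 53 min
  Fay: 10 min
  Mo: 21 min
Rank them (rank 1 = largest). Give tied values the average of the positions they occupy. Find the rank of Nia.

5.5

Sorted (descending): 53, 50, 42, 39, 26, 26, 25, 21, 12, 10, 7, 5
The 2 values of 26 occupy positions 5–6 → average rank (5+6)/2 = 5.5.
Nia has value 26 min → rank 5.5.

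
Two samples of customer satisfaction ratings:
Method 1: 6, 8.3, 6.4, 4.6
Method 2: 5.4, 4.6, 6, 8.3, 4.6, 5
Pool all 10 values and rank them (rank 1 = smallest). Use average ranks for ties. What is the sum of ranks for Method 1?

26

Sorted (ascending): 4.6, 4.6, 4.6, 5, 5.4, 6, 6, 6.4, 8.3, 8.3
The 3 values of 4.6 occupy positions 1–3 → average rank 2.
The 2 values of 6 occupy positions 6–7 → average rank (6+7)/2 = 6.5.
The 2 values of 8.3 occupy positions 9–10 → average rank (9+10)/2 = 9.5.
Method 1 values → pooled ranks: 6→6.5, 8.3→9.5, 6.4→8, 4.6→2
Rank sum = 6.5 + 9.5 + 8 + 2 = 26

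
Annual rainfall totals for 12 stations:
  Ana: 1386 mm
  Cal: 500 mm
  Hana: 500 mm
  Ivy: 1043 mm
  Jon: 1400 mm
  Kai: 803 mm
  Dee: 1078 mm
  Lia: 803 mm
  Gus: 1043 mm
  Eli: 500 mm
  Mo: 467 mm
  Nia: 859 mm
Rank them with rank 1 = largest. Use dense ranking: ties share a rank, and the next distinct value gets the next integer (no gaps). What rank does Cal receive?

7

Sorted (descending): 1400, 1386, 1078, 1043, 1043, 859, 803, 803, 500, 500, 500, 467
The 2 values of 1043 share dense rank 4.
The 2 values of 803 share dense rank 6.
The 3 values of 500 share dense rank 7.
Remaining distinct values take the next consecutive integers.
Cal has value 500 mm → rank 7.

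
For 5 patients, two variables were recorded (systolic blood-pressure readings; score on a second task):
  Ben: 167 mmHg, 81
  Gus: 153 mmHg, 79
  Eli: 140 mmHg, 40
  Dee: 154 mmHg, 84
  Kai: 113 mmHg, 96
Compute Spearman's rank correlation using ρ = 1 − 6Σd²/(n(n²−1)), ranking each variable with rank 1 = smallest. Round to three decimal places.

Ranks of variable 1: 5, 3, 2, 4, 1
Ranks of variable 2: 3, 2, 1, 4, 5
d = r₁ − r₂: 2, 1, 1, 0, -4
d²: 4, 1, 1, 0, 16; Σd² = 22
ρ = 1 − 6·22/(5·24) = 1 − 132/120 = -0.100

-0.100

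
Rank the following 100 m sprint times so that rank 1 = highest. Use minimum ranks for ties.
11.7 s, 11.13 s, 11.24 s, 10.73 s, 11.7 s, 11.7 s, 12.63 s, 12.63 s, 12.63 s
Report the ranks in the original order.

4, 8, 7, 9, 4, 4, 1, 1, 1

Sorted (descending): 12.63, 12.63, 12.63, 11.7, 11.7, 11.7, 11.24, 11.13, 10.73
The 3 values of 12.63 occupy positions 1–3 → each gets rank 1.
The 3 values of 11.7 occupy positions 4–6 → each gets rank 4.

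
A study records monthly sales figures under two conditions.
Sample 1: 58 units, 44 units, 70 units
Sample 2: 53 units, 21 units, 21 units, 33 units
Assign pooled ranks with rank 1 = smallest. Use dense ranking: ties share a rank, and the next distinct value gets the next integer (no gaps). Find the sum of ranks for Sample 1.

Sorted (ascending): 21, 21, 33, 44, 53, 58, 70
The 2 values of 21 share dense rank 1.
Remaining distinct values take the next consecutive integers.
Sample 1 values → pooled ranks: 58→5, 44→3, 70→6
Rank sum = 5 + 3 + 6 = 14

14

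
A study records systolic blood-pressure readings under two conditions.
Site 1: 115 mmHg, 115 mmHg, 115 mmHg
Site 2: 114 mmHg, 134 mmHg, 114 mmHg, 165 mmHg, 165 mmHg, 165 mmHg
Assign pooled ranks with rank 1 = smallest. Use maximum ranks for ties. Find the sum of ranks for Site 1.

15

Sorted (ascending): 114, 114, 115, 115, 115, 134, 165, 165, 165
The 2 values of 114 occupy positions 1–2 → each gets rank 2.
The 3 values of 115 occupy positions 3–5 → each gets rank 5.
The 3 values of 165 occupy positions 7–9 → each gets rank 9.
Site 1 values → pooled ranks: 115→5, 115→5, 115→5
Rank sum = 5 + 5 + 5 = 15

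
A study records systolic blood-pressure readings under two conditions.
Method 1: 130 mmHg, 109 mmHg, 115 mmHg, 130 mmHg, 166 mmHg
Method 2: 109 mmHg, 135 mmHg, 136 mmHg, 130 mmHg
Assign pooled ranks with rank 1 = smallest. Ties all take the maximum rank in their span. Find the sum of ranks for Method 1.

26

Sorted (ascending): 109, 109, 115, 130, 130, 130, 135, 136, 166
The 2 values of 109 occupy positions 1–2 → each gets rank 2.
The 3 values of 130 occupy positions 4–6 → each gets rank 6.
Method 1 values → pooled ranks: 130→6, 109→2, 115→3, 130→6, 166→9
Rank sum = 6 + 2 + 3 + 6 + 9 = 26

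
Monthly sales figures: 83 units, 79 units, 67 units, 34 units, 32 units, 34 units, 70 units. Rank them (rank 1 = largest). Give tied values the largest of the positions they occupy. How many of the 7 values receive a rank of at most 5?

4

Sorted (descending): 83, 79, 70, 67, 34, 34, 32
The 2 values of 34 occupy positions 5–6 → each gets rank 6.
Ranks ≤ 5: {1, 2, 3, 4} → 4 values.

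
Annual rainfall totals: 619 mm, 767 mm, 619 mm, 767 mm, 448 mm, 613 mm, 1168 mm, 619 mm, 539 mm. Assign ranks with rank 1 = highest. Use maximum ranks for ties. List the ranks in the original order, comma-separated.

6, 3, 6, 3, 9, 7, 1, 6, 8

Sorted (descending): 1168, 767, 767, 619, 619, 619, 613, 539, 448
The 2 values of 767 occupy positions 2–3 → each gets rank 3.
The 3 values of 619 occupy positions 4–6 → each gets rank 6.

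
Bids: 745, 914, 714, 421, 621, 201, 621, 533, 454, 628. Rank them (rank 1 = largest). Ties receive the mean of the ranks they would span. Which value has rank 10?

Sorted (descending): 914, 745, 714, 628, 621, 621, 533, 454, 421, 201
The 2 values of 621 occupy positions 5–6 → average rank (5+6)/2 = 5.5.
Rank 10 → value 201.

201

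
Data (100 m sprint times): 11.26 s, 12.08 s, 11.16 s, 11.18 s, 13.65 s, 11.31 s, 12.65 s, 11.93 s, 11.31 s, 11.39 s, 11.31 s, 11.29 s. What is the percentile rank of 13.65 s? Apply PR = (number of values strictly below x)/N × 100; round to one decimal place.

91.7

N = 12.
Strictly below 13.65: 11. Equal to 13.65: 1.
PR = 11/12 × 100 = 91.7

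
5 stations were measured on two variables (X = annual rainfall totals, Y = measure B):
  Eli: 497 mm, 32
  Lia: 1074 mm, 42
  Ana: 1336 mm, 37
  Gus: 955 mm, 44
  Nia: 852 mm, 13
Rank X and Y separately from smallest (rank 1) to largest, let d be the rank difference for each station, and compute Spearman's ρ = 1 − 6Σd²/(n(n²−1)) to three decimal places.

Ranks of variable 1: 1, 4, 5, 3, 2
Ranks of variable 2: 2, 4, 3, 5, 1
d = r₁ − r₂: -1, 0, 2, -2, 1
d²: 1, 0, 4, 4, 1; Σd² = 10
ρ = 1 − 6·10/(5·24) = 1 − 60/120 = 0.500

0.500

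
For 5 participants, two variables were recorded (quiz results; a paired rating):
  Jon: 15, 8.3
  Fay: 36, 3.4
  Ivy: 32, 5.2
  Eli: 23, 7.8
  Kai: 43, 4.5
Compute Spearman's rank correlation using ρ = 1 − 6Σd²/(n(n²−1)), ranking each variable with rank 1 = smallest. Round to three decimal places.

Ranks of variable 1: 1, 4, 3, 2, 5
Ranks of variable 2: 5, 1, 3, 4, 2
d = r₁ − r₂: -4, 3, 0, -2, 3
d²: 16, 9, 0, 4, 9; Σd² = 38
ρ = 1 − 6·38/(5·24) = 1 − 228/120 = -0.900

-0.900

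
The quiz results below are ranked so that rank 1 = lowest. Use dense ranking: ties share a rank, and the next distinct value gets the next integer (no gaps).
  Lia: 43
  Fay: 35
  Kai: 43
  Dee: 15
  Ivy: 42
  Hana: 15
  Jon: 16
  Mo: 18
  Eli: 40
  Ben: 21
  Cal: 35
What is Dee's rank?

1

Sorted (ascending): 15, 15, 16, 18, 21, 35, 35, 40, 42, 43, 43
The 2 values of 15 share dense rank 1.
The 2 values of 35 share dense rank 5.
The 2 values of 43 share dense rank 8.
Remaining distinct values take the next consecutive integers.
Dee has value 15 → rank 1.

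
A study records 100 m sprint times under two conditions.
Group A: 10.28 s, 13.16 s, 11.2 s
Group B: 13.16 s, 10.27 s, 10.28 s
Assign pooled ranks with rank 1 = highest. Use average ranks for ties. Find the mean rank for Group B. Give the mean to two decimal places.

4.00

Sorted (descending): 13.16, 13.16, 11.2, 10.28, 10.28, 10.27
The 2 values of 13.16 occupy positions 1–2 → average rank (1+2)/2 = 1.5.
The 2 values of 10.28 occupy positions 4–5 → average rank (4+5)/2 = 4.5.
Group B values → pooled ranks: 13.16→1.5, 10.27→6, 10.28→4.5
Mean rank = (1.5 + 6 + 4.5) / 3 = 4.00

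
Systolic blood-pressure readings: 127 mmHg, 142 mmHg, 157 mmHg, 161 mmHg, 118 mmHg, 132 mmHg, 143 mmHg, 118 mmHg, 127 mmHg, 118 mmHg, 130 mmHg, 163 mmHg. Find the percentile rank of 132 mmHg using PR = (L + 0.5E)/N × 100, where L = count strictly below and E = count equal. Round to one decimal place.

54.2

N = 12.
Strictly below 132: 6. Equal to 132: 1.
PR = (6 + 0.5·1)/12 × 100 = 54.2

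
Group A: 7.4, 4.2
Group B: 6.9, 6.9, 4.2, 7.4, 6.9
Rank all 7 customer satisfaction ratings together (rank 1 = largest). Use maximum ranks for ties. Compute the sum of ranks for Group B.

24

Sorted (descending): 7.4, 7.4, 6.9, 6.9, 6.9, 4.2, 4.2
The 2 values of 7.4 occupy positions 1–2 → each gets rank 2.
The 3 values of 6.9 occupy positions 3–5 → each gets rank 5.
The 2 values of 4.2 occupy positions 6–7 → each gets rank 7.
Group B values → pooled ranks: 6.9→5, 6.9→5, 4.2→7, 7.4→2, 6.9→5
Rank sum = 5 + 5 + 7 + 2 + 5 = 24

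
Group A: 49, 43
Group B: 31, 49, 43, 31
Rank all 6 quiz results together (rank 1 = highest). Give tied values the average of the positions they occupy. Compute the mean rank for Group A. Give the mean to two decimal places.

2.50

Sorted (descending): 49, 49, 43, 43, 31, 31
The 2 values of 49 occupy positions 1–2 → average rank (1+2)/2 = 1.5.
The 2 values of 43 occupy positions 3–4 → average rank (3+4)/2 = 3.5.
The 2 values of 31 occupy positions 5–6 → average rank (5+6)/2 = 5.5.
Group A values → pooled ranks: 49→1.5, 43→3.5
Mean rank = (1.5 + 3.5) / 2 = 2.50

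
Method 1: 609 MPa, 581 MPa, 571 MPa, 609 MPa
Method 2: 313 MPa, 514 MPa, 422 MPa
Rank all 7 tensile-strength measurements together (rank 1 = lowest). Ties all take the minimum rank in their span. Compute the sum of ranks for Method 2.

6

Sorted (ascending): 313, 422, 514, 571, 581, 609, 609
The 2 values of 609 occupy positions 6–7 → each gets rank 6.
Method 2 values → pooled ranks: 313→1, 514→3, 422→2
Rank sum = 1 + 3 + 2 = 6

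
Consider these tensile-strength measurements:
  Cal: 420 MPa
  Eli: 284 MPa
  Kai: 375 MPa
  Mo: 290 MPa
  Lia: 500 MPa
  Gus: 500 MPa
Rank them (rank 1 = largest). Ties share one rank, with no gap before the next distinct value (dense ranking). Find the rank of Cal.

Sorted (descending): 500, 500, 420, 375, 290, 284
The 2 values of 500 share dense rank 1.
Remaining distinct values take the next consecutive integers.
Cal has value 420 MPa → rank 2.

2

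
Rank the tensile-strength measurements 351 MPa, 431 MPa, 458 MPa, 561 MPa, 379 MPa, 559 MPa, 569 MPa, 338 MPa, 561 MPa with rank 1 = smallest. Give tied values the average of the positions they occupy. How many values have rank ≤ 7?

6

Sorted (ascending): 338, 351, 379, 431, 458, 559, 561, 561, 569
The 2 values of 561 occupy positions 7–8 → average rank (7+8)/2 = 7.5.
Ranks ≤ 7: {1, 2, 3, 4, 5, 6} → 6 values.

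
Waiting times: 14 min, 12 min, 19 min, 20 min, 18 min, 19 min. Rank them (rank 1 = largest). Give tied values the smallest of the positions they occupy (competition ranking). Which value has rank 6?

Sorted (descending): 20, 19, 19, 18, 14, 12
The 2 values of 19 occupy positions 2–3 → each gets rank 2.
Rank 6 → value 12.

12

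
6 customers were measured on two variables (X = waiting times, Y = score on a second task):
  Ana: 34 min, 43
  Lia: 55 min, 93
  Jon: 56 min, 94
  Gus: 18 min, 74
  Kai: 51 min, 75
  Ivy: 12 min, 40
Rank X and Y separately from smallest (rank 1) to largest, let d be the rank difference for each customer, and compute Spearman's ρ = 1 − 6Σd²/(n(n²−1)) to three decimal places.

0.943

Ranks of variable 1: 3, 5, 6, 2, 4, 1
Ranks of variable 2: 2, 5, 6, 3, 4, 1
d = r₁ − r₂: 1, 0, 0, -1, 0, 0
d²: 1, 0, 0, 1, 0, 0; Σd² = 2
ρ = 1 − 6·2/(6·35) = 1 − 12/210 = 0.943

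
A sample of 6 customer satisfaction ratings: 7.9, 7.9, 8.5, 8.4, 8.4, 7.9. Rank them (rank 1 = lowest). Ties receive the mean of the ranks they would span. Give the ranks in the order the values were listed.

2, 2, 6, 4.5, 4.5, 2

Sorted (ascending): 7.9, 7.9, 7.9, 8.4, 8.4, 8.5
The 3 values of 7.9 occupy positions 1–3 → average rank 2.
The 2 values of 8.4 occupy positions 4–5 → average rank (4+5)/2 = 4.5.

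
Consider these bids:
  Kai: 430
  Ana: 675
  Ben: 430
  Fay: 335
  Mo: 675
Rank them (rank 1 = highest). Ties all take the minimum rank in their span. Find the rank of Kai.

3

Sorted (descending): 675, 675, 430, 430, 335
The 2 values of 675 occupy positions 1–2 → each gets rank 1.
The 2 values of 430 occupy positions 3–4 → each gets rank 3.
Kai has value 430 → rank 3.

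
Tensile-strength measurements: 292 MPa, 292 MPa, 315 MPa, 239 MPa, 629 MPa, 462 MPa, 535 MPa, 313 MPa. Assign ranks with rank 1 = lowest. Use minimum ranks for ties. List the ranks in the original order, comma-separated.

2, 2, 5, 1, 8, 6, 7, 4

Sorted (ascending): 239, 292, 292, 313, 315, 462, 535, 629
The 2 values of 292 occupy positions 2–3 → each gets rank 2.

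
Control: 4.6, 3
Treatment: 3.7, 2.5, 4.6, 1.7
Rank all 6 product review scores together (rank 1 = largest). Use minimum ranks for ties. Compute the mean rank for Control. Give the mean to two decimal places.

Sorted (descending): 4.6, 4.6, 3.7, 3, 2.5, 1.7
The 2 values of 4.6 occupy positions 1–2 → each gets rank 1.
Control values → pooled ranks: 4.6→1, 3→4
Mean rank = (1 + 4) / 2 = 2.50

2.50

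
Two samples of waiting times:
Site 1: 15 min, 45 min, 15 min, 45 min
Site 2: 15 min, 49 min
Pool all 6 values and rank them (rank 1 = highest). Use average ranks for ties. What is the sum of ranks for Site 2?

6

Sorted (descending): 49, 45, 45, 15, 15, 15
The 2 values of 45 occupy positions 2–3 → average rank (2+3)/2 = 2.5.
The 3 values of 15 occupy positions 4–6 → average rank 5.
Site 2 values → pooled ranks: 15→5, 49→1
Rank sum = 5 + 1 = 6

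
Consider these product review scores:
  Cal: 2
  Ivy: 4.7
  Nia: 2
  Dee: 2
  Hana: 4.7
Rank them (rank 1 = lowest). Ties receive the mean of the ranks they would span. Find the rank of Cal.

2

Sorted (ascending): 2, 2, 2, 4.7, 4.7
The 3 values of 2 occupy positions 1–3 → average rank 2.
The 2 values of 4.7 occupy positions 4–5 → average rank (4+5)/2 = 4.5.
Cal has value 2 → rank 2.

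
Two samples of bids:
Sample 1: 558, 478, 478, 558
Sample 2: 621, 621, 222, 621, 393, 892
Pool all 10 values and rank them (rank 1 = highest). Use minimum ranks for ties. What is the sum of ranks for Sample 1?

24

Sorted (descending): 892, 621, 621, 621, 558, 558, 478, 478, 393, 222
The 3 values of 621 occupy positions 2–4 → each gets rank 2.
The 2 values of 558 occupy positions 5–6 → each gets rank 5.
The 2 values of 478 occupy positions 7–8 → each gets rank 7.
Sample 1 values → pooled ranks: 558→5, 478→7, 478→7, 558→5
Rank sum = 5 + 7 + 7 + 5 = 24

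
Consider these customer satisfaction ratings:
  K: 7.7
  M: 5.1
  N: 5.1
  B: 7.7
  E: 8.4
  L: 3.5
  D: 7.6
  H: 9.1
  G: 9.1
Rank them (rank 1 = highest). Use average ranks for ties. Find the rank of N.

Sorted (descending): 9.1, 9.1, 8.4, 7.7, 7.7, 7.6, 5.1, 5.1, 3.5
The 2 values of 9.1 occupy positions 1–2 → average rank (1+2)/2 = 1.5.
The 2 values of 7.7 occupy positions 4–5 → average rank (4+5)/2 = 4.5.
The 2 values of 5.1 occupy positions 7–8 → average rank (7+8)/2 = 7.5.
N has value 5.1 → rank 7.5.

7.5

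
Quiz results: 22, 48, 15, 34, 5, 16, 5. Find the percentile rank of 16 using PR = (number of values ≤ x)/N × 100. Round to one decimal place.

57.1

N = 7.
Strictly below 16: 3. Equal to 16: 1.
PR = 4/7 × 100 = 57.1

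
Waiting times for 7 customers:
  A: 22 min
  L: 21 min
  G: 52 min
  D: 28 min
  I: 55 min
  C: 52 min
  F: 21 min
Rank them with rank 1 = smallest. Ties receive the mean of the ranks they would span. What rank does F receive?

1.5

Sorted (ascending): 21, 21, 22, 28, 52, 52, 55
The 2 values of 21 occupy positions 1–2 → average rank (1+2)/2 = 1.5.
The 2 values of 52 occupy positions 5–6 → average rank (5+6)/2 = 5.5.
F has value 21 min → rank 1.5.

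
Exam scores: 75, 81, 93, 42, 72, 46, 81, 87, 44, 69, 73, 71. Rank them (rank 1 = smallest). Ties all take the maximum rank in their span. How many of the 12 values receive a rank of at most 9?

8

Sorted (ascending): 42, 44, 46, 69, 71, 72, 73, 75, 81, 81, 87, 93
The 2 values of 81 occupy positions 9–10 → each gets rank 10.
Ranks ≤ 9: {1, 2, 3, 4, 5, 6, 7, 8} → 8 values.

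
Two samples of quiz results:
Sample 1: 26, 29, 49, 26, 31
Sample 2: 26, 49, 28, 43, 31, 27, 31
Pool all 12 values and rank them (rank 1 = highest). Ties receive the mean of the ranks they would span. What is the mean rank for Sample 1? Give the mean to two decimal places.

7.10

Sorted (descending): 49, 49, 43, 31, 31, 31, 29, 28, 27, 26, 26, 26
The 2 values of 49 occupy positions 1–2 → average rank (1+2)/2 = 1.5.
The 3 values of 31 occupy positions 4–6 → average rank 5.
The 3 values of 26 occupy positions 10–12 → average rank 11.
Sample 1 values → pooled ranks: 26→11, 29→7, 49→1.5, 26→11, 31→5
Mean rank = (11 + 7 + 1.5 + 11 + 5) / 5 = 7.10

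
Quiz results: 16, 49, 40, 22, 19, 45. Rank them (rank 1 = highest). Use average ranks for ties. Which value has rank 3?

40

Sorted (descending): 49, 45, 40, 22, 19, 16
No ties — each value takes its position as its rank.
Rank 3 → value 40.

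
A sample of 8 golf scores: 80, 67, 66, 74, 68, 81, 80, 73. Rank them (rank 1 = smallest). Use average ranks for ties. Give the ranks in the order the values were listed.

6.5, 2, 1, 5, 3, 8, 6.5, 4

Sorted (ascending): 66, 67, 68, 73, 74, 80, 80, 81
The 2 values of 80 occupy positions 6–7 → average rank (6+7)/2 = 6.5.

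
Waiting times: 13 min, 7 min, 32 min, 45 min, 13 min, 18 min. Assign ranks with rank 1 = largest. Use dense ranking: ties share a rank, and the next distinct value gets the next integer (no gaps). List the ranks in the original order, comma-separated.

Sorted (descending): 45, 32, 18, 13, 13, 7
The 2 values of 13 share dense rank 4.
Remaining distinct values take the next consecutive integers.

4, 5, 2, 1, 4, 3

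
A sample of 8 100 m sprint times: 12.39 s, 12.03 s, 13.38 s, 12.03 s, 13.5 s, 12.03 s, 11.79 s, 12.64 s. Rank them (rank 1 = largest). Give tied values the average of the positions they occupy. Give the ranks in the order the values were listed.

Sorted (descending): 13.5, 13.38, 12.64, 12.39, 12.03, 12.03, 12.03, 11.79
The 3 values of 12.03 occupy positions 5–7 → average rank 6.

4, 6, 2, 6, 1, 6, 8, 3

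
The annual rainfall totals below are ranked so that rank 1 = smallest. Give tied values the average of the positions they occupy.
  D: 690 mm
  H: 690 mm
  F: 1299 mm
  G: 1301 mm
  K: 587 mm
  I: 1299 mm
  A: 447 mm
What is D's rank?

Sorted (ascending): 447, 587, 690, 690, 1299, 1299, 1301
The 2 values of 690 occupy positions 3–4 → average rank (3+4)/2 = 3.5.
The 2 values of 1299 occupy positions 5–6 → average rank (5+6)/2 = 5.5.
D has value 690 mm → rank 3.5.

3.5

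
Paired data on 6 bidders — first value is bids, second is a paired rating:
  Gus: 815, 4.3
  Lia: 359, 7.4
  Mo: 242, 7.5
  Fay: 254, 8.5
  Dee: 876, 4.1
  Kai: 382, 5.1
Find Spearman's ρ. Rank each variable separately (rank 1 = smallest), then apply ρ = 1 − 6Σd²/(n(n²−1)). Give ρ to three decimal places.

-0.943

Ranks of variable 1: 5, 3, 1, 2, 6, 4
Ranks of variable 2: 2, 4, 5, 6, 1, 3
d = r₁ − r₂: 3, -1, -4, -4, 5, 1
d²: 9, 1, 16, 16, 25, 1; Σd² = 68
ρ = 1 − 6·68/(6·35) = 1 − 408/210 = -0.943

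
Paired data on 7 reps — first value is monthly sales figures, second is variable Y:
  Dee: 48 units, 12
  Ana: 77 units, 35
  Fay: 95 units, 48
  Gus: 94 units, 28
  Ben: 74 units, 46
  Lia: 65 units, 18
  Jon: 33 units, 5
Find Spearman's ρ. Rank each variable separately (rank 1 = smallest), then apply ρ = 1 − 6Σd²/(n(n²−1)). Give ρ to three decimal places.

Ranks of variable 1: 2, 5, 7, 6, 4, 3, 1
Ranks of variable 2: 2, 5, 7, 4, 6, 3, 1
d = r₁ − r₂: 0, 0, 0, 2, -2, 0, 0
d²: 0, 0, 0, 4, 4, 0, 0; Σd² = 8
ρ = 1 − 6·8/(7·48) = 1 − 48/336 = 0.857

0.857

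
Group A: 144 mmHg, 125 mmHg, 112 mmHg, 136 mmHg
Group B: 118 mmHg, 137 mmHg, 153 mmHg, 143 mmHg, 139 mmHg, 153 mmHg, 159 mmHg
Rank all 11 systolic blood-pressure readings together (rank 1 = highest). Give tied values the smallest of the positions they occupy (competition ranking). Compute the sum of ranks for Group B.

Sorted (descending): 159, 153, 153, 144, 143, 139, 137, 136, 125, 118, 112
The 2 values of 153 occupy positions 2–3 → each gets rank 2.
Group B values → pooled ranks: 118→10, 137→7, 153→2, 143→5, 139→6, 153→2, 159→1
Rank sum = 10 + 7 + 2 + 5 + 6 + 2 + 1 = 33

33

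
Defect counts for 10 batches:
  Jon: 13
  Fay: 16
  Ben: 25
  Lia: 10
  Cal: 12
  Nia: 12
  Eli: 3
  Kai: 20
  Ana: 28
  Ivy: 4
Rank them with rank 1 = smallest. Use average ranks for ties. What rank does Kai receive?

8

Sorted (ascending): 3, 4, 10, 12, 12, 13, 16, 20, 25, 28
The 2 values of 12 occupy positions 4–5 → average rank (4+5)/2 = 4.5.
Kai has value 20 → rank 8.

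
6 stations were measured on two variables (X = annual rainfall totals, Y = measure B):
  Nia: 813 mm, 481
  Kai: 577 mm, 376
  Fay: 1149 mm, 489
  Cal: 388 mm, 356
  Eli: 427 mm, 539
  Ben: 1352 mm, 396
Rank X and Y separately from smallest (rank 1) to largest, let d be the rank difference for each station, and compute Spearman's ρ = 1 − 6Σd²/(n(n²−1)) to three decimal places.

0.257

Ranks of variable 1: 4, 3, 5, 1, 2, 6
Ranks of variable 2: 4, 2, 5, 1, 6, 3
d = r₁ − r₂: 0, 1, 0, 0, -4, 3
d²: 0, 1, 0, 0, 16, 9; Σd² = 26
ρ = 1 − 6·26/(6·35) = 1 − 156/210 = 0.257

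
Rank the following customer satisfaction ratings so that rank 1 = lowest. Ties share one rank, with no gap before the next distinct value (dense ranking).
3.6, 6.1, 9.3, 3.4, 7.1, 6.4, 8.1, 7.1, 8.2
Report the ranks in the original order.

2, 3, 8, 1, 5, 4, 6, 5, 7

Sorted (ascending): 3.4, 3.6, 6.1, 6.4, 7.1, 7.1, 8.1, 8.2, 9.3
The 2 values of 7.1 share dense rank 5.
Remaining distinct values take the next consecutive integers.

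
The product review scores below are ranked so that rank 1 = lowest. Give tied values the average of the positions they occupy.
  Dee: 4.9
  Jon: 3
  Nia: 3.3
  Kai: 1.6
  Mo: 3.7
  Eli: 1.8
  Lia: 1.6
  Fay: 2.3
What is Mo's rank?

Sorted (ascending): 1.6, 1.6, 1.8, 2.3, 3, 3.3, 3.7, 4.9
The 2 values of 1.6 occupy positions 1–2 → average rank (1+2)/2 = 1.5.
Mo has value 3.7 → rank 7.

7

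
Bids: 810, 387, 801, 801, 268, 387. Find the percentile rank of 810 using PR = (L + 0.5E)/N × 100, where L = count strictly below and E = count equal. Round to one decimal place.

N = 6.
Strictly below 810: 5. Equal to 810: 1.
PR = (5 + 0.5·1)/6 × 100 = 91.7

91.7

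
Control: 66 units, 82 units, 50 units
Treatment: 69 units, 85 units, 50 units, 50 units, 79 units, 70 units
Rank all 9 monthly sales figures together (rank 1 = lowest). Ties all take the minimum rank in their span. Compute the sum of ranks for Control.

13

Sorted (ascending): 50, 50, 50, 66, 69, 70, 79, 82, 85
The 3 values of 50 occupy positions 1–3 → each gets rank 1.
Control values → pooled ranks: 66→4, 82→8, 50→1
Rank sum = 4 + 8 + 1 = 13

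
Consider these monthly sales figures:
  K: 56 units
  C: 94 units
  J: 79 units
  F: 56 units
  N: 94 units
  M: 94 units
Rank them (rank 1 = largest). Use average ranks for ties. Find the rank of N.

2

Sorted (descending): 94, 94, 94, 79, 56, 56
The 3 values of 94 occupy positions 1–3 → average rank 2.
The 2 values of 56 occupy positions 5–6 → average rank (5+6)/2 = 5.5.
N has value 94 units → rank 2.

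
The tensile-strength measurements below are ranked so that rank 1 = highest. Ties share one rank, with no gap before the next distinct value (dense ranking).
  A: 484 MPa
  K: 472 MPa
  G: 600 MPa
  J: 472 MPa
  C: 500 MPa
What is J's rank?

4

Sorted (descending): 600, 500, 484, 472, 472
The 2 values of 472 share dense rank 4.
Remaining distinct values take the next consecutive integers.
J has value 472 MPa → rank 4.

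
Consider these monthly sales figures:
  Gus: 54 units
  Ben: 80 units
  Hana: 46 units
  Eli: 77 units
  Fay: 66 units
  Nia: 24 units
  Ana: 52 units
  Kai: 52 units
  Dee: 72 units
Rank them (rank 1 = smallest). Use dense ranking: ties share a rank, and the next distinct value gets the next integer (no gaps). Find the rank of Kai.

Sorted (ascending): 24, 46, 52, 52, 54, 66, 72, 77, 80
The 2 values of 52 share dense rank 3.
Remaining distinct values take the next consecutive integers.
Kai has value 52 units → rank 3.

3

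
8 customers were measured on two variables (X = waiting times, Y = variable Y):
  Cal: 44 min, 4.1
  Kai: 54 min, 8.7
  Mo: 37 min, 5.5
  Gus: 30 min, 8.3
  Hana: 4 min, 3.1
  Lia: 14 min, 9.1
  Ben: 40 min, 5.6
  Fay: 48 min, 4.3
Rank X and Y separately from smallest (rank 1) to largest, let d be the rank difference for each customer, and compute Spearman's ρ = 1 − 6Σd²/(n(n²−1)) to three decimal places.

0.071

Ranks of variable 1: 6, 8, 4, 3, 1, 2, 5, 7
Ranks of variable 2: 2, 7, 4, 6, 1, 8, 5, 3
d = r₁ − r₂: 4, 1, 0, -3, 0, -6, 0, 4
d²: 16, 1, 0, 9, 0, 36, 0, 16; Σd² = 78
ρ = 1 − 6·78/(8·63) = 1 − 468/504 = 0.071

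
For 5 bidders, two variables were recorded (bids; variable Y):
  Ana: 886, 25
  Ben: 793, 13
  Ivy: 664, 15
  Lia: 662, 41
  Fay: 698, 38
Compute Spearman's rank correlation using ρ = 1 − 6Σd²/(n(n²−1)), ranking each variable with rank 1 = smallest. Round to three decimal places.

-0.500

Ranks of variable 1: 5, 4, 2, 1, 3
Ranks of variable 2: 3, 1, 2, 5, 4
d = r₁ − r₂: 2, 3, 0, -4, -1
d²: 4, 9, 0, 16, 1; Σd² = 30
ρ = 1 − 6·30/(5·24) = 1 − 180/120 = -0.500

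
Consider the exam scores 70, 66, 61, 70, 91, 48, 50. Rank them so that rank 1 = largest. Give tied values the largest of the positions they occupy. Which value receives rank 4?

Sorted (descending): 91, 70, 70, 66, 61, 50, 48
The 2 values of 70 occupy positions 2–3 → each gets rank 3.
Rank 4 → value 66.

66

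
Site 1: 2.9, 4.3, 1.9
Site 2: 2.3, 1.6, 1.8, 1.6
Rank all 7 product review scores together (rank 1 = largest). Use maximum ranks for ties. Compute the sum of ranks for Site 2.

Sorted (descending): 4.3, 2.9, 2.3, 1.9, 1.8, 1.6, 1.6
The 2 values of 1.6 occupy positions 6–7 → each gets rank 7.
Site 2 values → pooled ranks: 2.3→3, 1.6→7, 1.8→5, 1.6→7
Rank sum = 3 + 7 + 5 + 7 = 22

22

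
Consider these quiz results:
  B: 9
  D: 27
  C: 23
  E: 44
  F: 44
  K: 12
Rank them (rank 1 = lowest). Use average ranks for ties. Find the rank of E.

5.5

Sorted (ascending): 9, 12, 23, 27, 44, 44
The 2 values of 44 occupy positions 5–6 → average rank (5+6)/2 = 5.5.
E has value 44 → rank 5.5.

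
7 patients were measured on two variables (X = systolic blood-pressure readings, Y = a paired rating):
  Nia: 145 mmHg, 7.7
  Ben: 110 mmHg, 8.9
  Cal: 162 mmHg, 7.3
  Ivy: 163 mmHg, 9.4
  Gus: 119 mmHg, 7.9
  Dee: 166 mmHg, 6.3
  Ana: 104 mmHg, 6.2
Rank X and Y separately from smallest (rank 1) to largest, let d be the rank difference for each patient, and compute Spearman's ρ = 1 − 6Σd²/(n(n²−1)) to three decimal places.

0.107

Ranks of variable 1: 4, 2, 5, 6, 3, 7, 1
Ranks of variable 2: 4, 6, 3, 7, 5, 2, 1
d = r₁ − r₂: 0, -4, 2, -1, -2, 5, 0
d²: 0, 16, 4, 1, 4, 25, 0; Σd² = 50
ρ = 1 − 6·50/(7·48) = 1 − 300/336 = 0.107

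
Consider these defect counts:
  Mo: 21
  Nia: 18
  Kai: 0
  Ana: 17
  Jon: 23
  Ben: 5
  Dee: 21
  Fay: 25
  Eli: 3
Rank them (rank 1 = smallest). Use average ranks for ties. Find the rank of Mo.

6.5

Sorted (ascending): 0, 3, 5, 17, 18, 21, 21, 23, 25
The 2 values of 21 occupy positions 6–7 → average rank (6+7)/2 = 6.5.
Mo has value 21 → rank 6.5.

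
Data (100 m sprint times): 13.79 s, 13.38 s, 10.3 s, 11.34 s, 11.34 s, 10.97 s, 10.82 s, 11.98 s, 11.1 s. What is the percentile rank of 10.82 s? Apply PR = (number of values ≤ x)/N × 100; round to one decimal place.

22.2

N = 9.
Strictly below 10.82: 1. Equal to 10.82: 1.
PR = 2/9 × 100 = 22.2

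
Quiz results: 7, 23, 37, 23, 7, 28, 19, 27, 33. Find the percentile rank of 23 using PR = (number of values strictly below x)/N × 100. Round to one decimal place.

33.3

N = 9.
Strictly below 23: 3. Equal to 23: 2.
PR = 3/9 × 100 = 33.3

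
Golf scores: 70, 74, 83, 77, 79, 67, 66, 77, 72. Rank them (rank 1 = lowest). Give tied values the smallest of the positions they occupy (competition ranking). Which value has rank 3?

Sorted (ascending): 66, 67, 70, 72, 74, 77, 77, 79, 83
The 2 values of 77 occupy positions 6–7 → each gets rank 6.
Rank 3 → value 70.

70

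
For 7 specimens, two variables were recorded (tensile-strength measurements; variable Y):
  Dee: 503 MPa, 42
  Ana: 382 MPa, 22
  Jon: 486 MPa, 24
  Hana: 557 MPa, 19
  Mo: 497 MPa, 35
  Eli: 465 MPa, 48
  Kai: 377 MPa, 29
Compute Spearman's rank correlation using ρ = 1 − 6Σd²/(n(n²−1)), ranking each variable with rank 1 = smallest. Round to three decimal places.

-0.107

Ranks of variable 1: 6, 2, 4, 7, 5, 3, 1
Ranks of variable 2: 6, 2, 3, 1, 5, 7, 4
d = r₁ − r₂: 0, 0, 1, 6, 0, -4, -3
d²: 0, 0, 1, 36, 0, 16, 9; Σd² = 62
ρ = 1 − 6·62/(7·48) = 1 − 372/336 = -0.107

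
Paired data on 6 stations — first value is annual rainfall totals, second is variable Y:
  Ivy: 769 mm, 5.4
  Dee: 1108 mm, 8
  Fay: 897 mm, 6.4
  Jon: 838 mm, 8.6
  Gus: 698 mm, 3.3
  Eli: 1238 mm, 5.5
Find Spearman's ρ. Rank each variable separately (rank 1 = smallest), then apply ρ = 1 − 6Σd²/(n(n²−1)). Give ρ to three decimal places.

Ranks of variable 1: 2, 5, 4, 3, 1, 6
Ranks of variable 2: 2, 5, 4, 6, 1, 3
d = r₁ − r₂: 0, 0, 0, -3, 0, 3
d²: 0, 0, 0, 9, 0, 9; Σd² = 18
ρ = 1 − 6·18/(6·35) = 1 − 108/210 = 0.486

0.486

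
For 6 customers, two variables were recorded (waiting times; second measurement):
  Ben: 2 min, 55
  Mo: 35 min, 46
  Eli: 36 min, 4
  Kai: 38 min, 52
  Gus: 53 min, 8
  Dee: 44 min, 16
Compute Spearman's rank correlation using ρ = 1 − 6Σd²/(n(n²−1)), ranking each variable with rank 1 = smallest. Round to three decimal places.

Ranks of variable 1: 1, 2, 3, 4, 6, 5
Ranks of variable 2: 6, 4, 1, 5, 2, 3
d = r₁ − r₂: -5, -2, 2, -1, 4, 2
d²: 25, 4, 4, 1, 16, 4; Σd² = 54
ρ = 1 − 6·54/(6·35) = 1 − 324/210 = -0.543

-0.543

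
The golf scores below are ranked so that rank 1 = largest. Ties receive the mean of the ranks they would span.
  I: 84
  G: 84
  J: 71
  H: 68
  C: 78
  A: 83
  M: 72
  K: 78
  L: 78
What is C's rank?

5

Sorted (descending): 84, 84, 83, 78, 78, 78, 72, 71, 68
The 2 values of 84 occupy positions 1–2 → average rank (1+2)/2 = 1.5.
The 3 values of 78 occupy positions 4–6 → average rank 5.
C has value 78 → rank 5.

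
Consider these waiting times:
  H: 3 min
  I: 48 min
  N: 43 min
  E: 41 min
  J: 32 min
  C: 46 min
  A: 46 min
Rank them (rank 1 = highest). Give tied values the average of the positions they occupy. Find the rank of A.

Sorted (descending): 48, 46, 46, 43, 41, 32, 3
The 2 values of 46 occupy positions 2–3 → average rank (2+3)/2 = 2.5.
A has value 46 min → rank 2.5.

2.5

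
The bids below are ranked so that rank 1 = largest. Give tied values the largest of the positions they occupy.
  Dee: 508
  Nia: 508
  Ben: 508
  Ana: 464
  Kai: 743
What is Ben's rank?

Sorted (descending): 743, 508, 508, 508, 464
The 3 values of 508 occupy positions 2–4 → each gets rank 4.
Ben has value 508 → rank 4.

4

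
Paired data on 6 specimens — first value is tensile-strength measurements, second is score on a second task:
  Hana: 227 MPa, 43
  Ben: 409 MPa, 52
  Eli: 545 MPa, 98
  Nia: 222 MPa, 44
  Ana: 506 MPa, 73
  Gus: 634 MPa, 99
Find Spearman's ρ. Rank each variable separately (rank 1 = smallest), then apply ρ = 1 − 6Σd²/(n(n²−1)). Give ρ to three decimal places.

Ranks of variable 1: 2, 3, 5, 1, 4, 6
Ranks of variable 2: 1, 3, 5, 2, 4, 6
d = r₁ − r₂: 1, 0, 0, -1, 0, 0
d²: 1, 0, 0, 1, 0, 0; Σd² = 2
ρ = 1 − 6·2/(6·35) = 1 − 12/210 = 0.943

0.943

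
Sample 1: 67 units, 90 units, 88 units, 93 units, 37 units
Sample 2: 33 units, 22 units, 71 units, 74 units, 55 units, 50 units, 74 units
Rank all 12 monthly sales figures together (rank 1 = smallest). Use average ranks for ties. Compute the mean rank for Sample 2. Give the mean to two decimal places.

Sorted (ascending): 22, 33, 37, 50, 55, 67, 71, 74, 74, 88, 90, 93
The 2 values of 74 occupy positions 8–9 → average rank (8+9)/2 = 8.5.
Sample 2 values → pooled ranks: 33→2, 22→1, 71→7, 74→8.5, 55→5, 50→4, 74→8.5
Mean rank = (2 + 1 + 7 + 8.5 + 5 + 4 + 8.5) / 7 = 5.14

5.14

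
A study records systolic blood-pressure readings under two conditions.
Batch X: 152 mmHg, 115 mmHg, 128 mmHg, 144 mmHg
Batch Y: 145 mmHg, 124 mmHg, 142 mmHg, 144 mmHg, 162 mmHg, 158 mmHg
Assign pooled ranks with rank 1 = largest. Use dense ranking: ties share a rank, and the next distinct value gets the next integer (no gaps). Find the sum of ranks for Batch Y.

26

Sorted (descending): 162, 158, 152, 145, 144, 144, 142, 128, 124, 115
The 2 values of 144 share dense rank 5.
Remaining distinct values take the next consecutive integers.
Batch Y values → pooled ranks: 145→4, 124→8, 142→6, 144→5, 162→1, 158→2
Rank sum = 4 + 8 + 6 + 5 + 1 + 2 = 26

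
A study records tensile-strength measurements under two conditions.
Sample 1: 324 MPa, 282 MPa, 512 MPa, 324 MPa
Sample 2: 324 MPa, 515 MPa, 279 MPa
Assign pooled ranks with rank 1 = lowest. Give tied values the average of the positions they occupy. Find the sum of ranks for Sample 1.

Sorted (ascending): 279, 282, 324, 324, 324, 512, 515
The 3 values of 324 occupy positions 3–5 → average rank 4.
Sample 1 values → pooled ranks: 324→4, 282→2, 512→6, 324→4
Rank sum = 4 + 2 + 6 + 4 = 16

16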